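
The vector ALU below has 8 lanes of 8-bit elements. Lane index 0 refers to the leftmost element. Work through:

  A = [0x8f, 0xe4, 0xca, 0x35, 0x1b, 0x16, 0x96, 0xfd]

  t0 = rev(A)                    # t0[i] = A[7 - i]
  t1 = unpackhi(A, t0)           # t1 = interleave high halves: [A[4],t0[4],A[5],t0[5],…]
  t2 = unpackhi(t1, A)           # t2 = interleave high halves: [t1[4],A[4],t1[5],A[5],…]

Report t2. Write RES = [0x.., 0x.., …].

RES = [ 0x96  0x1b  0xe4  0x16  0xfd  0x96  0x8f  0xfd ]

  t0: fd 96 16 1b 35 ca e4 8f
  t1: 1b 35 16 ca 96 e4 fd 8f
  t2: 96 1b e4 16 fd 96 8f fd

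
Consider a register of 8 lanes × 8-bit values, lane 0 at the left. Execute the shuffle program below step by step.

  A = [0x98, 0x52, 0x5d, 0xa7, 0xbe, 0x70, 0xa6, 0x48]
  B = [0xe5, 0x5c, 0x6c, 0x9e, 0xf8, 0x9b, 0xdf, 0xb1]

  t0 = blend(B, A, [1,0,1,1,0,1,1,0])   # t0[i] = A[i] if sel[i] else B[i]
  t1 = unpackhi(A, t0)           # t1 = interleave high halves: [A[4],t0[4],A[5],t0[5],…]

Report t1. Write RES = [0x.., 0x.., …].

RES = [ 0xbe  0xf8  0x70  0x70  0xa6  0xa6  0x48  0xb1 ]

t0 = [0x98, 0x5c, 0x5d, 0xa7, 0xf8, 0x70, 0xa6, 0xb1]
t1 = [0xbe, 0xf8, 0x70, 0x70, 0xa6, 0xa6, 0x48, 0xb1]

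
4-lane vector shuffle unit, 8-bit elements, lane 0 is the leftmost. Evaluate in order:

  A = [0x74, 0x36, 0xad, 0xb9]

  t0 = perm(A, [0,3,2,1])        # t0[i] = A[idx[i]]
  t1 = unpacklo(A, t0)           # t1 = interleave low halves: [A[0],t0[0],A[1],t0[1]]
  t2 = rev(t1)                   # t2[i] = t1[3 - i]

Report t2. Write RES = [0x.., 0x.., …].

RES = [ 0xb9  0x36  0x74  0x74 ]

t0 = [0x74, 0xb9, 0xad, 0x36]
t1 = [0x74, 0x74, 0x36, 0xb9]
t2 = [0xb9, 0x36, 0x74, 0x74]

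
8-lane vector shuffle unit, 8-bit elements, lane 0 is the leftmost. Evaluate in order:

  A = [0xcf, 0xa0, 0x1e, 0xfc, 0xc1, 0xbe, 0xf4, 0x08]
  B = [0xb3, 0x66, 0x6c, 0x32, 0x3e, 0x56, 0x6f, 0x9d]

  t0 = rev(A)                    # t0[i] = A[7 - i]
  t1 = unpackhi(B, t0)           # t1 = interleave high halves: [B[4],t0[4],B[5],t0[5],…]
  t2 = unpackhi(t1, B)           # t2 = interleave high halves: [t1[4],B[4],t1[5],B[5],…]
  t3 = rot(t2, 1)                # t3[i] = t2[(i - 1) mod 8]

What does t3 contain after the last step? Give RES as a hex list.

RES = [0x9d, 0x6f, 0x3e, 0xa0, 0x56, 0x9d, 0x6f, 0xcf]

  t0: 08 f4 be c1 fc 1e a0 cf
  t1: 3e fc 56 1e 6f a0 9d cf
  t2: 6f 3e a0 56 9d 6f cf 9d
  t3: 9d 6f 3e a0 56 9d 6f cf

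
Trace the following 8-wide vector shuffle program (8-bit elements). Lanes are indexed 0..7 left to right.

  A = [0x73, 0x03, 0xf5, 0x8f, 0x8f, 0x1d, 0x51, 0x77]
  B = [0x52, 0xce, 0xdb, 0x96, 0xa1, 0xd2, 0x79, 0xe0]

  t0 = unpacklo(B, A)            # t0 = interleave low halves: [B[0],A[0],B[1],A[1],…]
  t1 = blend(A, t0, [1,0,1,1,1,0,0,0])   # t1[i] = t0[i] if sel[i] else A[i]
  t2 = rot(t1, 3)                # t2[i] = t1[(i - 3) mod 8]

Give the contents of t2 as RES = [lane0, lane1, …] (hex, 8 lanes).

→ t0 |52|73|ce|03|db|f5|96|8f|
→ t1 |52|03|ce|03|db|1d|51|77|
→ t2 |1d|51|77|52|03|ce|03|db|

RES = [0x1d, 0x51, 0x77, 0x52, 0x03, 0xce, 0x03, 0xdb]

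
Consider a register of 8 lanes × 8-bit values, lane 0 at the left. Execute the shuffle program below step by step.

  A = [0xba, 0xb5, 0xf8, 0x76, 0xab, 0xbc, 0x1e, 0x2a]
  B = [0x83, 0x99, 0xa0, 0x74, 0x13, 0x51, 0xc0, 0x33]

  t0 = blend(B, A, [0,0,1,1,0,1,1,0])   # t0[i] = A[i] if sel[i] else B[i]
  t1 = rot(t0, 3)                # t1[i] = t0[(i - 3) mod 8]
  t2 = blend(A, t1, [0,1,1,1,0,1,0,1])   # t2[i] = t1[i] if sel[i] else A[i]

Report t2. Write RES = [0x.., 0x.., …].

RES = [ 0xba  0x1e  0x33  0x83  0xab  0xf8  0x1e  0x13 ]

  t0: 83 99 f8 76 13 bc 1e 33
  t1: bc 1e 33 83 99 f8 76 13
  t2: ba 1e 33 83 ab f8 1e 13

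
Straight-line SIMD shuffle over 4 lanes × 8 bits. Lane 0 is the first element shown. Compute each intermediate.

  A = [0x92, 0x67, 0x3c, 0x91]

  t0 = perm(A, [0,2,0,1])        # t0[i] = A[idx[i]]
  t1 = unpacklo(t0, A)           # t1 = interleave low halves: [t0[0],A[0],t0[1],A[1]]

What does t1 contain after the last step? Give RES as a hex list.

t0 = [0x92, 0x3c, 0x92, 0x67]
t1 = [0x92, 0x92, 0x3c, 0x67]

RES = [ 0x92  0x92  0x3c  0x67 ]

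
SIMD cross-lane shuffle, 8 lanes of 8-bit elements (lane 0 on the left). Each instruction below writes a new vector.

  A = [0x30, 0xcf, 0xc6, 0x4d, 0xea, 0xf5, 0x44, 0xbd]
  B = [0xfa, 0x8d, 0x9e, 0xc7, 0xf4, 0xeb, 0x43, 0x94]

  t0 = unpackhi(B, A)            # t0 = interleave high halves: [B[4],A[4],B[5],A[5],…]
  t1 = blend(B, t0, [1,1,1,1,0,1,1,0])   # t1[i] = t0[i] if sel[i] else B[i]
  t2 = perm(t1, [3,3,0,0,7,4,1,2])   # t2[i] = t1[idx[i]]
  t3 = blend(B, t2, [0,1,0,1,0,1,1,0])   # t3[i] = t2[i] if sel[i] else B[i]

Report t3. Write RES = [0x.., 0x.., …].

RES = [0xfa, 0xf5, 0x9e, 0xf4, 0xf4, 0xf4, 0xea, 0x94]

→ t0 |f4|ea|eb|f5|43|44|94|bd|
→ t1 |f4|ea|eb|f5|f4|44|94|94|
→ t2 |f5|f5|f4|f4|94|f4|ea|eb|
→ t3 |fa|f5|9e|f4|f4|f4|ea|94|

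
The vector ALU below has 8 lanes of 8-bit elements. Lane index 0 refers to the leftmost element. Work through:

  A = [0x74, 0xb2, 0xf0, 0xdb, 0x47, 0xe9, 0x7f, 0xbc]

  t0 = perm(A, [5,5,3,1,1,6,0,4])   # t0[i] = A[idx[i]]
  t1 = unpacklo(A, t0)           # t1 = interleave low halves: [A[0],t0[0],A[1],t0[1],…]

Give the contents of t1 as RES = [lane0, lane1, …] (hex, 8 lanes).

RES = [ 0x74  0xe9  0xb2  0xe9  0xf0  0xdb  0xdb  0xb2 ]

t0 = [0xe9, 0xe9, 0xdb, 0xb2, 0xb2, 0x7f, 0x74, 0x47]
t1 = [0x74, 0xe9, 0xb2, 0xe9, 0xf0, 0xdb, 0xdb, 0xb2]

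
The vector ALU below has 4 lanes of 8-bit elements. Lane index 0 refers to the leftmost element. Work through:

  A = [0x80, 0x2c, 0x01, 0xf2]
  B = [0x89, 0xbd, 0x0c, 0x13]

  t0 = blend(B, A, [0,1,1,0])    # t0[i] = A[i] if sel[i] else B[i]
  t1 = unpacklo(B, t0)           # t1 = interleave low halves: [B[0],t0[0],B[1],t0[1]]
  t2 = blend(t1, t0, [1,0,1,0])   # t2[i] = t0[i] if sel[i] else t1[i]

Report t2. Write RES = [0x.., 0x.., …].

RES = [ 0x89  0x89  0x01  0x2c ]

  t0: 89 2c 01 13
  t1: 89 89 bd 2c
  t2: 89 89 01 2c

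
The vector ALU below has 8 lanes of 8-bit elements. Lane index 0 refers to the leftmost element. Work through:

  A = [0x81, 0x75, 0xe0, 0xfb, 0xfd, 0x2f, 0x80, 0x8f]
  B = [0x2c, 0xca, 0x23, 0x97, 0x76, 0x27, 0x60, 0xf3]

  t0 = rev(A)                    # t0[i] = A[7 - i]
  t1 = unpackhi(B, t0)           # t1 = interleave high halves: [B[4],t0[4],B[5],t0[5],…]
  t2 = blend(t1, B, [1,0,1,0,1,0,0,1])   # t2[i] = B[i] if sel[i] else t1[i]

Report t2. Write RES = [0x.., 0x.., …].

t0 = [0x8f, 0x80, 0x2f, 0xfd, 0xfb, 0xe0, 0x75, 0x81]
t1 = [0x76, 0xfb, 0x27, 0xe0, 0x60, 0x75, 0xf3, 0x81]
t2 = [0x2c, 0xfb, 0x23, 0xe0, 0x76, 0x75, 0xf3, 0xf3]

RES = [0x2c, 0xfb, 0x23, 0xe0, 0x76, 0x75, 0xf3, 0xf3]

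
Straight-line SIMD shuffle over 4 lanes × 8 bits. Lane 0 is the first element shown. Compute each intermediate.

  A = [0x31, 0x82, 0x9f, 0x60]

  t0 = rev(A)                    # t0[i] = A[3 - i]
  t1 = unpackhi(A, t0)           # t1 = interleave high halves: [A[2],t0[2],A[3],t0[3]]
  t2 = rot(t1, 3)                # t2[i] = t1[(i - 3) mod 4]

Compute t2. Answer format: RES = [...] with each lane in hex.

RES = [0x82, 0x60, 0x31, 0x9f]

→ t0 |60|9f|82|31|
→ t1 |9f|82|60|31|
→ t2 |82|60|31|9f|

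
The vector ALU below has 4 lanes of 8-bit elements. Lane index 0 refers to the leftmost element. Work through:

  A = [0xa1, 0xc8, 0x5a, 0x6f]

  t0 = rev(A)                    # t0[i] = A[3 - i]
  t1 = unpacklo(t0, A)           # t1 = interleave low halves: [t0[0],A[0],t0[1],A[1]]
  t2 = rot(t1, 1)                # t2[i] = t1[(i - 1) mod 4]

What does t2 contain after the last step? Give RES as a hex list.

RES = [0xc8, 0x6f, 0xa1, 0x5a]

t0 = [0x6f, 0x5a, 0xc8, 0xa1]
t1 = [0x6f, 0xa1, 0x5a, 0xc8]
t2 = [0xc8, 0x6f, 0xa1, 0x5a]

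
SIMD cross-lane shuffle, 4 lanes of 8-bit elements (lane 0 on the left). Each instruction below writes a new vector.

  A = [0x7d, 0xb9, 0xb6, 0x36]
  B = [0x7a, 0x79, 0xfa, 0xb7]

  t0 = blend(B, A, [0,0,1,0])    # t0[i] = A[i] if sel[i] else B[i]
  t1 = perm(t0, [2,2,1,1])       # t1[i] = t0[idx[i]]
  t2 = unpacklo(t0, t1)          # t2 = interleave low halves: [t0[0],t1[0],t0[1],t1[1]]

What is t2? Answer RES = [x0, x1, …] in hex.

RES = [0x7a, 0xb6, 0x79, 0xb6]

t0 = [0x7a, 0x79, 0xb6, 0xb7]
t1 = [0xb6, 0xb6, 0x79, 0x79]
t2 = [0x7a, 0xb6, 0x79, 0xb6]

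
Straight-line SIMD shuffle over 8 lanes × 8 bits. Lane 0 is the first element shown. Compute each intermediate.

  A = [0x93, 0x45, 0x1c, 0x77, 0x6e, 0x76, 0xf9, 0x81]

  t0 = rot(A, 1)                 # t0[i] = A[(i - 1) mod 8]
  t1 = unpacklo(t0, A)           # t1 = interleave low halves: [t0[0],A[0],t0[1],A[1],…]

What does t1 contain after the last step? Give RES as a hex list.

RES = [ 0x81  0x93  0x93  0x45  0x45  0x1c  0x1c  0x77 ]

t0 = [0x81, 0x93, 0x45, 0x1c, 0x77, 0x6e, 0x76, 0xf9]
t1 = [0x81, 0x93, 0x93, 0x45, 0x45, 0x1c, 0x1c, 0x77]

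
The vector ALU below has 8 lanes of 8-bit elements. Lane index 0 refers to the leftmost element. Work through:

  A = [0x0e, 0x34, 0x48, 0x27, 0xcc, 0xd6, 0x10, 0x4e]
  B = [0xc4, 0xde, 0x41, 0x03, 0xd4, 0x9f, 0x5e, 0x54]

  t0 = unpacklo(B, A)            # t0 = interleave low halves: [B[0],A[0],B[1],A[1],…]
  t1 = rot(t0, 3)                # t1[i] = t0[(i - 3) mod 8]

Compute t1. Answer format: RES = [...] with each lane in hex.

t0 = [0xc4, 0x0e, 0xde, 0x34, 0x41, 0x48, 0x03, 0x27]
t1 = [0x48, 0x03, 0x27, 0xc4, 0x0e, 0xde, 0x34, 0x41]

RES = [ 0x48  0x03  0x27  0xc4  0x0e  0xde  0x34  0x41 ]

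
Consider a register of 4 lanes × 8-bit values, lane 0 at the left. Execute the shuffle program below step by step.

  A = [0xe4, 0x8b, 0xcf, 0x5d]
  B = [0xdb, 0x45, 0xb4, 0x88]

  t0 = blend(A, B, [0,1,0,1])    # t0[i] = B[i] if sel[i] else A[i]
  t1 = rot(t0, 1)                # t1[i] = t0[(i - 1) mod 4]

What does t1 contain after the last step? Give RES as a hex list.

→ t0 |e4|45|cf|88|
→ t1 |88|e4|45|cf|

RES = [ 0x88  0xe4  0x45  0xcf ]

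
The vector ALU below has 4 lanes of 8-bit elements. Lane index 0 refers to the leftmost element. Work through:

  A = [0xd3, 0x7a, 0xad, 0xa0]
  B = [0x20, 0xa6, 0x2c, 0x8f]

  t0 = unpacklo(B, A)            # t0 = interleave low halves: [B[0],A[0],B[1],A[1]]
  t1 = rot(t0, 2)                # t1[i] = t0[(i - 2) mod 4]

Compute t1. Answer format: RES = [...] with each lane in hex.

→ t0 |20|d3|a6|7a|
→ t1 |a6|7a|20|d3|

RES = [ 0xa6  0x7a  0x20  0xd3 ]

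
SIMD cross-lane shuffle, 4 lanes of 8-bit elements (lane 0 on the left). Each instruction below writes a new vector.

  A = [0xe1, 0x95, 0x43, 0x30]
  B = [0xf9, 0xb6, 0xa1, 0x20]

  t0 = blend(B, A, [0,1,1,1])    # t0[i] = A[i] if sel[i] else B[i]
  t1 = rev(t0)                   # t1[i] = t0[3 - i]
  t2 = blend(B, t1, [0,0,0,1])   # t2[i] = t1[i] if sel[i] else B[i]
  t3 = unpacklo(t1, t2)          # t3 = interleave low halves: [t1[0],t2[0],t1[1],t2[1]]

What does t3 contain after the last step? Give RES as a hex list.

RES = [0x30, 0xf9, 0x43, 0xb6]

→ t0 |f9|95|43|30|
→ t1 |30|43|95|f9|
→ t2 |f9|b6|a1|f9|
→ t3 |30|f9|43|b6|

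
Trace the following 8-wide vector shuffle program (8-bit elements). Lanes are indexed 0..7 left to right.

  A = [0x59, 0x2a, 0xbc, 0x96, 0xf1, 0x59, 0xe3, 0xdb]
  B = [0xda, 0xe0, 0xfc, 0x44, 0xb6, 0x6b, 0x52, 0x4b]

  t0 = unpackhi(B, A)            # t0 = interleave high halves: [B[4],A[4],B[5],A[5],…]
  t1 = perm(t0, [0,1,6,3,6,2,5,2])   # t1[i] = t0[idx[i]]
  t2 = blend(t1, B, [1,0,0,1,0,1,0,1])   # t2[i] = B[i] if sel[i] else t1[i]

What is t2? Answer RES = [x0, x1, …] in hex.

→ t0 |b6|f1|6b|59|52|e3|4b|db|
→ t1 |b6|f1|4b|59|4b|6b|e3|6b|
→ t2 |da|f1|4b|44|4b|6b|e3|4b|

RES = [ 0xda  0xf1  0x4b  0x44  0x4b  0x6b  0xe3  0x4b ]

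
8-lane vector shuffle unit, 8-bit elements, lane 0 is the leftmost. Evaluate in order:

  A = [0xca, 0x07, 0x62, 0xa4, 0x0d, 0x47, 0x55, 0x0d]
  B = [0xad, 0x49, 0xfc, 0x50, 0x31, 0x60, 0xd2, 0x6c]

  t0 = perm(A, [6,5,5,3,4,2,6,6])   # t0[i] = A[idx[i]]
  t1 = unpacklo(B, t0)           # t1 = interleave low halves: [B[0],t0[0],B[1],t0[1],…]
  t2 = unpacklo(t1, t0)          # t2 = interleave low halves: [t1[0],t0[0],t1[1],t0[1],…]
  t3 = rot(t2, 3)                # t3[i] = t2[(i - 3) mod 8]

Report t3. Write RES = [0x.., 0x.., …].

RES = [0x47, 0x47, 0xa4, 0xad, 0x55, 0x55, 0x47, 0x49]

→ t0 |55|47|47|a4|0d|62|55|55|
→ t1 |ad|55|49|47|fc|47|50|a4|
→ t2 |ad|55|55|47|49|47|47|a4|
→ t3 |47|47|a4|ad|55|55|47|49|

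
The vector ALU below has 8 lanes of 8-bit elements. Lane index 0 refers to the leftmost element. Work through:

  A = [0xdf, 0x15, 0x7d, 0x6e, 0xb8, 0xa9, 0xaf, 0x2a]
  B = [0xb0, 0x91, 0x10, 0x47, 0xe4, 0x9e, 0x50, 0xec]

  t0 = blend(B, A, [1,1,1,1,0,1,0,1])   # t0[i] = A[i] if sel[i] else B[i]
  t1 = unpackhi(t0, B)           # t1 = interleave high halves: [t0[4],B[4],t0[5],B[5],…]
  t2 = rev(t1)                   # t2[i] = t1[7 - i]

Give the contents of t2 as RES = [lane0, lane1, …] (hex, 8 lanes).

RES = [ 0xec  0x2a  0x50  0x50  0x9e  0xa9  0xe4  0xe4 ]

→ t0 |df|15|7d|6e|e4|a9|50|2a|
→ t1 |e4|e4|a9|9e|50|50|2a|ec|
→ t2 |ec|2a|50|50|9e|a9|e4|e4|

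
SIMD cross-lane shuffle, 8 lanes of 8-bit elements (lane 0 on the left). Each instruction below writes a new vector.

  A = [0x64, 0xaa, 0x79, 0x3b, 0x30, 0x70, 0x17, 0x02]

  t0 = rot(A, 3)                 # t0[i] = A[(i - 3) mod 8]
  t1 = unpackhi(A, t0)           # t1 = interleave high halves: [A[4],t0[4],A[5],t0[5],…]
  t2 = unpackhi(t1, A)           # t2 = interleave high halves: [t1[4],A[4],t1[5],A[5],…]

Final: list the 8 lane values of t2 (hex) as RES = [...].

RES = [ 0x17  0x30  0x3b  0x70  0x02  0x17  0x30  0x02 ]

→ t0 |70|17|02|64|aa|79|3b|30|
→ t1 |30|aa|70|79|17|3b|02|30|
→ t2 |17|30|3b|70|02|17|30|02|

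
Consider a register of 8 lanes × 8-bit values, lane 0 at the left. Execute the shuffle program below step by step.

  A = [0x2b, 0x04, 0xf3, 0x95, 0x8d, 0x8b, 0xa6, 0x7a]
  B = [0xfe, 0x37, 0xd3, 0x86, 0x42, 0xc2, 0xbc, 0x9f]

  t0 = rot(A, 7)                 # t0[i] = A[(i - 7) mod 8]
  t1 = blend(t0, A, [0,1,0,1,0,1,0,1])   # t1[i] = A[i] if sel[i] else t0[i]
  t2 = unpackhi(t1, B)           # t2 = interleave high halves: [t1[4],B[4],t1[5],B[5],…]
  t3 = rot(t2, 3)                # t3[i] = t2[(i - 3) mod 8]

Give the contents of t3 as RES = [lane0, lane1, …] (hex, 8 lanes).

t0 = [0x04, 0xf3, 0x95, 0x8d, 0x8b, 0xa6, 0x7a, 0x2b]
t1 = [0x04, 0x04, 0x95, 0x95, 0x8b, 0x8b, 0x7a, 0x7a]
t2 = [0x8b, 0x42, 0x8b, 0xc2, 0x7a, 0xbc, 0x7a, 0x9f]
t3 = [0xbc, 0x7a, 0x9f, 0x8b, 0x42, 0x8b, 0xc2, 0x7a]

RES = [ 0xbc  0x7a  0x9f  0x8b  0x42  0x8b  0xc2  0x7a ]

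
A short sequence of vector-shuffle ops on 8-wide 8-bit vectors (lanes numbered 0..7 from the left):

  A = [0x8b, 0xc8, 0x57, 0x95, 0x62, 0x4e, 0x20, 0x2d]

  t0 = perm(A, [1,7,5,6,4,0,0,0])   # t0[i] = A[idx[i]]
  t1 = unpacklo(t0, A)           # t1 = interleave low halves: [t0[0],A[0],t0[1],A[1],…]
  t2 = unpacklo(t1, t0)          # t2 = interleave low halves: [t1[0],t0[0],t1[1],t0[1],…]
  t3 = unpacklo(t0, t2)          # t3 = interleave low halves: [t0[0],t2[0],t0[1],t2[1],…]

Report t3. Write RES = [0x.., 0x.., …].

  t0: c8 2d 4e 20 62 8b 8b 8b
  t1: c8 8b 2d c8 4e 57 20 95
  t2: c8 c8 8b 2d 2d 4e c8 20
  t3: c8 c8 2d c8 4e 8b 20 2d

RES = [ 0xc8  0xc8  0x2d  0xc8  0x4e  0x8b  0x20  0x2d ]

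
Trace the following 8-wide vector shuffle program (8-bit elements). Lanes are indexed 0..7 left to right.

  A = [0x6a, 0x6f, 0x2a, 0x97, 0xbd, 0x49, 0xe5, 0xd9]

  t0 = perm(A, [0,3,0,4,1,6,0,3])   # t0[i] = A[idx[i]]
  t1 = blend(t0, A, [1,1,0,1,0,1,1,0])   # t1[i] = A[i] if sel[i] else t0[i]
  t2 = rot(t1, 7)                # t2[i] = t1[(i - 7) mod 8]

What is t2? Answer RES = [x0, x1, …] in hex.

RES = [0x6f, 0x6a, 0x97, 0x6f, 0x49, 0xe5, 0x97, 0x6a]

→ t0 |6a|97|6a|bd|6f|e5|6a|97|
→ t1 |6a|6f|6a|97|6f|49|e5|97|
→ t2 |6f|6a|97|6f|49|e5|97|6a|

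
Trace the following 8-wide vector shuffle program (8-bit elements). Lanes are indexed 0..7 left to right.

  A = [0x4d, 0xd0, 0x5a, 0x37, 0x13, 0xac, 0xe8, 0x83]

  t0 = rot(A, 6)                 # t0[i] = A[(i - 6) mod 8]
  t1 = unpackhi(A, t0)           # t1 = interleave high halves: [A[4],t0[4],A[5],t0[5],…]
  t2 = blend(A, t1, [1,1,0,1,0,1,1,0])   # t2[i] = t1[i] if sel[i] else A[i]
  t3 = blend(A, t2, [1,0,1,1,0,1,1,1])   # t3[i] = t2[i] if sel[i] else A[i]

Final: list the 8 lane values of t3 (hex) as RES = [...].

t0 = [0x5a, 0x37, 0x13, 0xac, 0xe8, 0x83, 0x4d, 0xd0]
t1 = [0x13, 0xe8, 0xac, 0x83, 0xe8, 0x4d, 0x83, 0xd0]
t2 = [0x13, 0xe8, 0x5a, 0x83, 0x13, 0x4d, 0x83, 0x83]
t3 = [0x13, 0xd0, 0x5a, 0x83, 0x13, 0x4d, 0x83, 0x83]

RES = [ 0x13  0xd0  0x5a  0x83  0x13  0x4d  0x83  0x83 ]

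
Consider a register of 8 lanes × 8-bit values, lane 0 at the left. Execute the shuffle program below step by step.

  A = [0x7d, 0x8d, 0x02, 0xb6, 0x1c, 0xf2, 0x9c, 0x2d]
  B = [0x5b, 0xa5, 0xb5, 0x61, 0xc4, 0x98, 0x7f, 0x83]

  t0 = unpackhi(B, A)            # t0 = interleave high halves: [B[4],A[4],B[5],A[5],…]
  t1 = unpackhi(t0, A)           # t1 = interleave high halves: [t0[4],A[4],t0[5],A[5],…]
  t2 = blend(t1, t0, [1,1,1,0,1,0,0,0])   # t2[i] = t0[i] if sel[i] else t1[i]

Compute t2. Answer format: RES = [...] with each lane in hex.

RES = [ 0xc4  0x1c  0x98  0xf2  0x7f  0x9c  0x2d  0x2d ]

t0 = [0xc4, 0x1c, 0x98, 0xf2, 0x7f, 0x9c, 0x83, 0x2d]
t1 = [0x7f, 0x1c, 0x9c, 0xf2, 0x83, 0x9c, 0x2d, 0x2d]
t2 = [0xc4, 0x1c, 0x98, 0xf2, 0x7f, 0x9c, 0x2d, 0x2d]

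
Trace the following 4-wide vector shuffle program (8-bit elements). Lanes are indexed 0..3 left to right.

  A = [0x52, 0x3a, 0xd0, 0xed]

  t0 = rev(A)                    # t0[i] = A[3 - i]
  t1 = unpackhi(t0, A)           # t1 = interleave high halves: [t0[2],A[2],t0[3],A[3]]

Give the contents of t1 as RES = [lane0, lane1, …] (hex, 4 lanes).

→ t0 |ed|d0|3a|52|
→ t1 |3a|d0|52|ed|

RES = [0x3a, 0xd0, 0x52, 0xed]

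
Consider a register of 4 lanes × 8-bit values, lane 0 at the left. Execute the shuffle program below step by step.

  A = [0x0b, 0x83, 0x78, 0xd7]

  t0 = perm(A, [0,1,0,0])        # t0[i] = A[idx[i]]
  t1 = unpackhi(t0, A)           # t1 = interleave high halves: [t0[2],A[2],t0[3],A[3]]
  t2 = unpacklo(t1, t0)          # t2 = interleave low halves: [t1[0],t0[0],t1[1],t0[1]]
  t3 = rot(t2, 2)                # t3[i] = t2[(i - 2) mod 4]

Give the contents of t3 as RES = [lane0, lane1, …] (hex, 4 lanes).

→ t0 |0b|83|0b|0b|
→ t1 |0b|78|0b|d7|
→ t2 |0b|0b|78|83|
→ t3 |78|83|0b|0b|

RES = [0x78, 0x83, 0x0b, 0x0b]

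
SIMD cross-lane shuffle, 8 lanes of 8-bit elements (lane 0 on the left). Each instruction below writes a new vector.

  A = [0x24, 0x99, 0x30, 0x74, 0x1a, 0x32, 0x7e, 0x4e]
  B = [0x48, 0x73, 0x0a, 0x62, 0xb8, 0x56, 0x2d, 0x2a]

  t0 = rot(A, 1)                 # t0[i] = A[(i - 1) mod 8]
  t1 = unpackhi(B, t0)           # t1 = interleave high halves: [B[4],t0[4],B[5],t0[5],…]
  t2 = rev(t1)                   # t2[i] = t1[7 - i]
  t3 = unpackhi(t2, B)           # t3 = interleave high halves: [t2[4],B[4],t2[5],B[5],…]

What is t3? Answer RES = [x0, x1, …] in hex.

RES = [0x1a, 0xb8, 0x56, 0x56, 0x74, 0x2d, 0xb8, 0x2a]

t0 = [0x4e, 0x24, 0x99, 0x30, 0x74, 0x1a, 0x32, 0x7e]
t1 = [0xb8, 0x74, 0x56, 0x1a, 0x2d, 0x32, 0x2a, 0x7e]
t2 = [0x7e, 0x2a, 0x32, 0x2d, 0x1a, 0x56, 0x74, 0xb8]
t3 = [0x1a, 0xb8, 0x56, 0x56, 0x74, 0x2d, 0xb8, 0x2a]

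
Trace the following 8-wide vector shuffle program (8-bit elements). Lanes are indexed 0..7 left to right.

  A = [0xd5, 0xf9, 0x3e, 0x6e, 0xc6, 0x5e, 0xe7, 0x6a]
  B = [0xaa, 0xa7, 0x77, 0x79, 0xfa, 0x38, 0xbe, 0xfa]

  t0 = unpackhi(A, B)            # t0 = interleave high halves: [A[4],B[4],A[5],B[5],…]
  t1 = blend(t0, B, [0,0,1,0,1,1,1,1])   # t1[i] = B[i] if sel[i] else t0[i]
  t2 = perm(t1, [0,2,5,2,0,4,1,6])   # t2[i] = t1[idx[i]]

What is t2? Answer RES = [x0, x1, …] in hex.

RES = [ 0xc6  0x77  0x38  0x77  0xc6  0xfa  0xfa  0xbe ]

  t0: c6 fa 5e 38 e7 be 6a fa
  t1: c6 fa 77 38 fa 38 be fa
  t2: c6 77 38 77 c6 fa fa be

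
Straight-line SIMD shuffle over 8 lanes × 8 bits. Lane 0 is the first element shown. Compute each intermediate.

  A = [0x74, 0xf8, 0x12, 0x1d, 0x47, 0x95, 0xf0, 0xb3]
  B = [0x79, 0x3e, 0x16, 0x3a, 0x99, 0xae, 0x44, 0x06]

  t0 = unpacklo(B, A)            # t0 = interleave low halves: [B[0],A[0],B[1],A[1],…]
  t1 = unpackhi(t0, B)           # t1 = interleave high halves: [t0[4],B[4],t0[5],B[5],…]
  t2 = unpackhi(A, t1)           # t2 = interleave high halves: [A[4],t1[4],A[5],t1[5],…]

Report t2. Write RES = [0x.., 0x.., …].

t0 = [0x79, 0x74, 0x3e, 0xf8, 0x16, 0x12, 0x3a, 0x1d]
t1 = [0x16, 0x99, 0x12, 0xae, 0x3a, 0x44, 0x1d, 0x06]
t2 = [0x47, 0x3a, 0x95, 0x44, 0xf0, 0x1d, 0xb3, 0x06]

RES = [0x47, 0x3a, 0x95, 0x44, 0xf0, 0x1d, 0xb3, 0x06]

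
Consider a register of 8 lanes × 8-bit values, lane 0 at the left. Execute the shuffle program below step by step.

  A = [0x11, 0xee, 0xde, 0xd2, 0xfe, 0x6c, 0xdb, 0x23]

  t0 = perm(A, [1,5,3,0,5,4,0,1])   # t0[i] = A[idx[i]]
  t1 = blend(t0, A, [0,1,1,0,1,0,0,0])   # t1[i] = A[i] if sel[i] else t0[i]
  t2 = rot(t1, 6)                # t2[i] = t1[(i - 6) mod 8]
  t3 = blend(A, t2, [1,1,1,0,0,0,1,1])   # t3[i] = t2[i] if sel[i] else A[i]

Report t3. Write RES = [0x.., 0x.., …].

RES = [ 0xde  0x11  0xfe  0xd2  0xfe  0x6c  0xee  0xee ]

  t0: ee 6c d2 11 6c fe 11 ee
  t1: ee ee de 11 fe fe 11 ee
  t2: de 11 fe fe 11 ee ee ee
  t3: de 11 fe d2 fe 6c ee ee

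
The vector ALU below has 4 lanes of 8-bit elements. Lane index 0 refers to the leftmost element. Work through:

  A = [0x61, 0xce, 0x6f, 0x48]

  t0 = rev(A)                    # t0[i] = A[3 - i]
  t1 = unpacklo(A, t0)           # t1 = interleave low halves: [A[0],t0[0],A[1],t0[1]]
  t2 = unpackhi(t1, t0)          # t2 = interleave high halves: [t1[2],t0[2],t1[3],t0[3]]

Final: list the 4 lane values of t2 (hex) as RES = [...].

  t0: 48 6f ce 61
  t1: 61 48 ce 6f
  t2: ce ce 6f 61

RES = [0xce, 0xce, 0x6f, 0x61]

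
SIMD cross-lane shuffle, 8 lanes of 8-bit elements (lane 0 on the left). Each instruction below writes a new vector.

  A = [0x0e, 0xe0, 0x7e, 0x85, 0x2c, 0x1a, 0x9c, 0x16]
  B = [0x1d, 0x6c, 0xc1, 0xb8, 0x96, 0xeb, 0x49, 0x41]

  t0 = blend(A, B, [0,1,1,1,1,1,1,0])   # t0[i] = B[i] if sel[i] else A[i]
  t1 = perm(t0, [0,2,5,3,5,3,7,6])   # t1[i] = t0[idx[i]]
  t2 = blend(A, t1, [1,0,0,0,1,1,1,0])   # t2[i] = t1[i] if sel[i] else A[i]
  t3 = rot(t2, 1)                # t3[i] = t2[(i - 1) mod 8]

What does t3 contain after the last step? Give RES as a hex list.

t0 = [0x0e, 0x6c, 0xc1, 0xb8, 0x96, 0xeb, 0x49, 0x16]
t1 = [0x0e, 0xc1, 0xeb, 0xb8, 0xeb, 0xb8, 0x16, 0x49]
t2 = [0x0e, 0xe0, 0x7e, 0x85, 0xeb, 0xb8, 0x16, 0x16]
t3 = [0x16, 0x0e, 0xe0, 0x7e, 0x85, 0xeb, 0xb8, 0x16]

RES = [ 0x16  0x0e  0xe0  0x7e  0x85  0xeb  0xb8  0x16 ]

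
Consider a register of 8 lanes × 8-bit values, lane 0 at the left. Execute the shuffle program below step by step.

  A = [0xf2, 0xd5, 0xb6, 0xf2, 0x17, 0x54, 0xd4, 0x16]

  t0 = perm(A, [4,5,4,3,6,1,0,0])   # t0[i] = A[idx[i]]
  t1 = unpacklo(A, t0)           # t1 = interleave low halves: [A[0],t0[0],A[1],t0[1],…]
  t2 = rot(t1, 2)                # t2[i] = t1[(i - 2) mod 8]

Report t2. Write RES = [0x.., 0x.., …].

→ t0 |17|54|17|f2|d4|d5|f2|f2|
→ t1 |f2|17|d5|54|b6|17|f2|f2|
→ t2 |f2|f2|f2|17|d5|54|b6|17|

RES = [ 0xf2  0xf2  0xf2  0x17  0xd5  0x54  0xb6  0x17 ]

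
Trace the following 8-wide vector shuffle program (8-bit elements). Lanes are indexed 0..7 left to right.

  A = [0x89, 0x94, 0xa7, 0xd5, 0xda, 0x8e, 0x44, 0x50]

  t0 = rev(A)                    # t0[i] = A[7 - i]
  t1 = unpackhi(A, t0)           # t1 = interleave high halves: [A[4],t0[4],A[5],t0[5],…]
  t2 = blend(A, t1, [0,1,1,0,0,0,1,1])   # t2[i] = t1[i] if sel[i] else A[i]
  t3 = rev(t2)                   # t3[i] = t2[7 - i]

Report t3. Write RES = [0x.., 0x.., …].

RES = [ 0x89  0x50  0x8e  0xda  0xd5  0x8e  0xd5  0x89 ]

t0 = [0x50, 0x44, 0x8e, 0xda, 0xd5, 0xa7, 0x94, 0x89]
t1 = [0xda, 0xd5, 0x8e, 0xa7, 0x44, 0x94, 0x50, 0x89]
t2 = [0x89, 0xd5, 0x8e, 0xd5, 0xda, 0x8e, 0x50, 0x89]
t3 = [0x89, 0x50, 0x8e, 0xda, 0xd5, 0x8e, 0xd5, 0x89]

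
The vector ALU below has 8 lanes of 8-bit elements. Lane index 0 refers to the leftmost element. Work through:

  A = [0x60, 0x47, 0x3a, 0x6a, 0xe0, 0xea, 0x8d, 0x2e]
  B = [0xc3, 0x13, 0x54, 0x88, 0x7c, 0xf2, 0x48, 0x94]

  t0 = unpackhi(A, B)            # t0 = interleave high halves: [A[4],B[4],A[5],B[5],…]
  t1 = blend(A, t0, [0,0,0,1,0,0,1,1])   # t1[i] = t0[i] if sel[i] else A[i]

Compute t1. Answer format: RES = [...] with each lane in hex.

RES = [0x60, 0x47, 0x3a, 0xf2, 0xe0, 0xea, 0x2e, 0x94]

→ t0 |e0|7c|ea|f2|8d|48|2e|94|
→ t1 |60|47|3a|f2|e0|ea|2e|94|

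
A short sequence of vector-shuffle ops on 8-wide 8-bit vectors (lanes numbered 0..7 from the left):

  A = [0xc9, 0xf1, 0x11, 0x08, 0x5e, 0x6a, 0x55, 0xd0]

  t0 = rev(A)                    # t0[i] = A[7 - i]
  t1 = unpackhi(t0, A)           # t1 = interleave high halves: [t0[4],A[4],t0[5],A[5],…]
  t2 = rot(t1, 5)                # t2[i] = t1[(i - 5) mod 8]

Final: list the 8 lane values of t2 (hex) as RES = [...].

RES = [0x6a, 0xf1, 0x55, 0xc9, 0xd0, 0x08, 0x5e, 0x11]

  t0: d0 55 6a 5e 08 11 f1 c9
  t1: 08 5e 11 6a f1 55 c9 d0
  t2: 6a f1 55 c9 d0 08 5e 11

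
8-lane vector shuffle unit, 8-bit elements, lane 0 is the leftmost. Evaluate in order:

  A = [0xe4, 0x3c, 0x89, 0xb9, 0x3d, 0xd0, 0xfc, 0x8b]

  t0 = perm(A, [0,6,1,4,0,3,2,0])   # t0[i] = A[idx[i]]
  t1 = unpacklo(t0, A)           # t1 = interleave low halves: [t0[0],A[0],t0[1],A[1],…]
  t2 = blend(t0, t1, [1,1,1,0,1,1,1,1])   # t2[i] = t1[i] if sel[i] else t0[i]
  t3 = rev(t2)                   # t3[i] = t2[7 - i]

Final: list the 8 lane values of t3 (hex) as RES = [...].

t0 = [0xe4, 0xfc, 0x3c, 0x3d, 0xe4, 0xb9, 0x89, 0xe4]
t1 = [0xe4, 0xe4, 0xfc, 0x3c, 0x3c, 0x89, 0x3d, 0xb9]
t2 = [0xe4, 0xe4, 0xfc, 0x3d, 0x3c, 0x89, 0x3d, 0xb9]
t3 = [0xb9, 0x3d, 0x89, 0x3c, 0x3d, 0xfc, 0xe4, 0xe4]

RES = [0xb9, 0x3d, 0x89, 0x3c, 0x3d, 0xfc, 0xe4, 0xe4]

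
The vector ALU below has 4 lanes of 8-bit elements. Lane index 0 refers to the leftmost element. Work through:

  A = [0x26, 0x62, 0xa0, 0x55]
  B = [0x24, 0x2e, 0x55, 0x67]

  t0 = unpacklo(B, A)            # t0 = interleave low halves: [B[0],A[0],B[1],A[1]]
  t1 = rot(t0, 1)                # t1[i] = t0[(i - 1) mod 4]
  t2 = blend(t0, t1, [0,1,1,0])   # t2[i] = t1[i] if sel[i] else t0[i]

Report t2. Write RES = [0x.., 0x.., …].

RES = [ 0x24  0x24  0x26  0x62 ]

  t0: 24 26 2e 62
  t1: 62 24 26 2e
  t2: 24 24 26 62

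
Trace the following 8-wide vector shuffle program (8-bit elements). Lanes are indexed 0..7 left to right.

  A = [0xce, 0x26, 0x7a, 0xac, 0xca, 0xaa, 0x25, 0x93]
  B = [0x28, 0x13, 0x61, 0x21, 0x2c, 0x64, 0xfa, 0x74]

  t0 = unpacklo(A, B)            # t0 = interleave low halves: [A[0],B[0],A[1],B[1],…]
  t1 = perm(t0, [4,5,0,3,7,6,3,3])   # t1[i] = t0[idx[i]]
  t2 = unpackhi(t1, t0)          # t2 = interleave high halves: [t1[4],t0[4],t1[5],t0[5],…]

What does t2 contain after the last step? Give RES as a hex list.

RES = [ 0x21  0x7a  0xac  0x61  0x13  0xac  0x13  0x21 ]

  t0: ce 28 26 13 7a 61 ac 21
  t1: 7a 61 ce 13 21 ac 13 13
  t2: 21 7a ac 61 13 ac 13 21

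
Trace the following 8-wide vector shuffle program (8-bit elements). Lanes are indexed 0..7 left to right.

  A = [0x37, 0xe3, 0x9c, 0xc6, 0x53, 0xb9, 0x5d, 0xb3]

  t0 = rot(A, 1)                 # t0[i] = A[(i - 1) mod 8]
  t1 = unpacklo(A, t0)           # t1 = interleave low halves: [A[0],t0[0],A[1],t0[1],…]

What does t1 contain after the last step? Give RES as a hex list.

RES = [ 0x37  0xb3  0xe3  0x37  0x9c  0xe3  0xc6  0x9c ]

  t0: b3 37 e3 9c c6 53 b9 5d
  t1: 37 b3 e3 37 9c e3 c6 9c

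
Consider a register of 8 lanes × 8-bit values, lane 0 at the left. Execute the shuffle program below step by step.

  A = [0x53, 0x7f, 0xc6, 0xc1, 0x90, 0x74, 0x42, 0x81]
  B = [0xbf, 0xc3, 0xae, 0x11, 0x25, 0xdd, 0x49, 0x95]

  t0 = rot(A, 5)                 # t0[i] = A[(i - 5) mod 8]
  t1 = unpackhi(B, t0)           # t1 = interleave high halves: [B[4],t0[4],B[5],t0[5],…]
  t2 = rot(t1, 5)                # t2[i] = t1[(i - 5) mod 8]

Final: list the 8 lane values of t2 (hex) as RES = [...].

  t0: c1 90 74 42 81 53 7f c6
  t1: 25 81 dd 53 49 7f 95 c6
  t2: 53 49 7f 95 c6 25 81 dd

RES = [ 0x53  0x49  0x7f  0x95  0xc6  0x25  0x81  0xdd ]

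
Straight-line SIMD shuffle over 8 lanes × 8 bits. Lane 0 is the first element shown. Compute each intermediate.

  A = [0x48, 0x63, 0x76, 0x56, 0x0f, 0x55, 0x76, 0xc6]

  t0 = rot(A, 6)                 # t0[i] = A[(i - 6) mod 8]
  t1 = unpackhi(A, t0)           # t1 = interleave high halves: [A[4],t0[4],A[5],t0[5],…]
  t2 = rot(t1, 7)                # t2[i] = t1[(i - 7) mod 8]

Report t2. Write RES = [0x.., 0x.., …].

RES = [0x76, 0x55, 0xc6, 0x76, 0x48, 0xc6, 0x63, 0x0f]

  t0: 76 56 0f 55 76 c6 48 63
  t1: 0f 76 55 c6 76 48 c6 63
  t2: 76 55 c6 76 48 c6 63 0f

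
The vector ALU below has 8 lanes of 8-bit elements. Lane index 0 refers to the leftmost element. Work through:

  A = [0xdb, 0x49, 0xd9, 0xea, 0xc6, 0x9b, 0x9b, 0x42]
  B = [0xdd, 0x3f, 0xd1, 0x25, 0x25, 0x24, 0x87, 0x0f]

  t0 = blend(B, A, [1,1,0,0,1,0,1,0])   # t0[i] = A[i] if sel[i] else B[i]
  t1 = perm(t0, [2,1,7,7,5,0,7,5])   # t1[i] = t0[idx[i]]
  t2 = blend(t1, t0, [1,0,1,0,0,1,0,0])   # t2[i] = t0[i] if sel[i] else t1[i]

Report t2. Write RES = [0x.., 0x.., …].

  t0: db 49 d1 25 c6 24 9b 0f
  t1: d1 49 0f 0f 24 db 0f 24
  t2: db 49 d1 0f 24 24 0f 24

RES = [0xdb, 0x49, 0xd1, 0x0f, 0x24, 0x24, 0x0f, 0x24]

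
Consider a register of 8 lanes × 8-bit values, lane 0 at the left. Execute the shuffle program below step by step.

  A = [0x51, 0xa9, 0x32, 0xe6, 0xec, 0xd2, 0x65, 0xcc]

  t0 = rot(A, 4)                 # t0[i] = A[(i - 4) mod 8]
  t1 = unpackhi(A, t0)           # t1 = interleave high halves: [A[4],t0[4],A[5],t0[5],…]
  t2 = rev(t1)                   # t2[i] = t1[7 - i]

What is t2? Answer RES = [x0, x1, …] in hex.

→ t0 |ec|d2|65|cc|51|a9|32|e6|
→ t1 |ec|51|d2|a9|65|32|cc|e6|
→ t2 |e6|cc|32|65|a9|d2|51|ec|

RES = [0xe6, 0xcc, 0x32, 0x65, 0xa9, 0xd2, 0x51, 0xec]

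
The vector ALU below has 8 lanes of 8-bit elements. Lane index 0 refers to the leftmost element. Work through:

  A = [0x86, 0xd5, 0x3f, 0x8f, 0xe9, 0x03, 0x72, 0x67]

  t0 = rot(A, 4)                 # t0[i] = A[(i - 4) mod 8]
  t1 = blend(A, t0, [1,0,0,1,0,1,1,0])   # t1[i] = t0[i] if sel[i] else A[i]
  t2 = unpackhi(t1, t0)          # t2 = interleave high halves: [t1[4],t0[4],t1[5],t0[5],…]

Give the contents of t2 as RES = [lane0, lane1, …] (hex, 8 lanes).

RES = [0xe9, 0x86, 0xd5, 0xd5, 0x3f, 0x3f, 0x67, 0x8f]

→ t0 |e9|03|72|67|86|d5|3f|8f|
→ t1 |e9|d5|3f|67|e9|d5|3f|67|
→ t2 |e9|86|d5|d5|3f|3f|67|8f|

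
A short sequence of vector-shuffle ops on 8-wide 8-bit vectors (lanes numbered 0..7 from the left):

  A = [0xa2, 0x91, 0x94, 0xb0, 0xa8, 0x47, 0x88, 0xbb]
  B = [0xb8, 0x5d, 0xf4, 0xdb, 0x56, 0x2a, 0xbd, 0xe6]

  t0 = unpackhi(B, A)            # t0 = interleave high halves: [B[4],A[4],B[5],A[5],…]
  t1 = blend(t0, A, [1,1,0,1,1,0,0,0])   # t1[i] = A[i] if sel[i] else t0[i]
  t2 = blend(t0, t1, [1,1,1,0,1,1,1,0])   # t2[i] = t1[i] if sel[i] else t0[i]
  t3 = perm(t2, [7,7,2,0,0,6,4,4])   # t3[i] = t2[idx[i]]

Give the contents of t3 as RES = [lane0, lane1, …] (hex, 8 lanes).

RES = [0xbb, 0xbb, 0x2a, 0xa2, 0xa2, 0xe6, 0xa8, 0xa8]

→ t0 |56|a8|2a|47|bd|88|e6|bb|
→ t1 |a2|91|2a|b0|a8|88|e6|bb|
→ t2 |a2|91|2a|47|a8|88|e6|bb|
→ t3 |bb|bb|2a|a2|a2|e6|a8|a8|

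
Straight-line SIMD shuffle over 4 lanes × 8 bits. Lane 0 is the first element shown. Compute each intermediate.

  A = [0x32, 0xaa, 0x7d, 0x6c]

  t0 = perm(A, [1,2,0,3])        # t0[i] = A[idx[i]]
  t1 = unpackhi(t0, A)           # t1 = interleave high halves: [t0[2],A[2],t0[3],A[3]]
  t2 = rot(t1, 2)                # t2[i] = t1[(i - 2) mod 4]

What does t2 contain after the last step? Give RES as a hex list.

RES = [0x6c, 0x6c, 0x32, 0x7d]

→ t0 |aa|7d|32|6c|
→ t1 |32|7d|6c|6c|
→ t2 |6c|6c|32|7d|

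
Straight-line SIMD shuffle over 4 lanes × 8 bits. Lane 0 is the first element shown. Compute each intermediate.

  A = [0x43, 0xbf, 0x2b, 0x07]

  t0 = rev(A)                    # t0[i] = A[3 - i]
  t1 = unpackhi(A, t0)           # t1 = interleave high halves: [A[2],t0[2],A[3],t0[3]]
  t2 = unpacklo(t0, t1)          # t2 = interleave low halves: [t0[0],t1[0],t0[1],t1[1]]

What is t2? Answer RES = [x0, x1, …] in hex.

RES = [0x07, 0x2b, 0x2b, 0xbf]

→ t0 |07|2b|bf|43|
→ t1 |2b|bf|07|43|
→ t2 |07|2b|2b|bf|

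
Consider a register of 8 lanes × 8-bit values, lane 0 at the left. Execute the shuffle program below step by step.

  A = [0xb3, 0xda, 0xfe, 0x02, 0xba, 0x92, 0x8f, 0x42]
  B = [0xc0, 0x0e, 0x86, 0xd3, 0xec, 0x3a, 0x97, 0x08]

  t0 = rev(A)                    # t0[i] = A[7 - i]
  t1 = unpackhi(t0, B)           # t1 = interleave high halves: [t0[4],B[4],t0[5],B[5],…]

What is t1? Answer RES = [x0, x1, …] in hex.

RES = [0x02, 0xec, 0xfe, 0x3a, 0xda, 0x97, 0xb3, 0x08]

t0 = [0x42, 0x8f, 0x92, 0xba, 0x02, 0xfe, 0xda, 0xb3]
t1 = [0x02, 0xec, 0xfe, 0x3a, 0xda, 0x97, 0xb3, 0x08]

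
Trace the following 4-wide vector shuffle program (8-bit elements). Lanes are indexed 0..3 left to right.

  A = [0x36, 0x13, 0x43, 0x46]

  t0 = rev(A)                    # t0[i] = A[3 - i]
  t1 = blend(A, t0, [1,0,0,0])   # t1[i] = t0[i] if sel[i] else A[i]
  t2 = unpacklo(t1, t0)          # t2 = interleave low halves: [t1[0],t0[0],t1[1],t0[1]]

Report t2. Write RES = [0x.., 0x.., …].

  t0: 46 43 13 36
  t1: 46 13 43 46
  t2: 46 46 13 43

RES = [0x46, 0x46, 0x13, 0x43]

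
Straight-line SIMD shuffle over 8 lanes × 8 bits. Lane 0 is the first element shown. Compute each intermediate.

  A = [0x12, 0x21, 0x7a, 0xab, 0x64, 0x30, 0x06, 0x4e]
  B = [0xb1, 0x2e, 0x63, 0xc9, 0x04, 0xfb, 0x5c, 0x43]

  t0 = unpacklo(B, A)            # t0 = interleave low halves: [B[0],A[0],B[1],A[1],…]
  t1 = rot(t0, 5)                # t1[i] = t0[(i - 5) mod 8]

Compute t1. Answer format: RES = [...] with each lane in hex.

RES = [0x21, 0x63, 0x7a, 0xc9, 0xab, 0xb1, 0x12, 0x2e]

  t0: b1 12 2e 21 63 7a c9 ab
  t1: 21 63 7a c9 ab b1 12 2e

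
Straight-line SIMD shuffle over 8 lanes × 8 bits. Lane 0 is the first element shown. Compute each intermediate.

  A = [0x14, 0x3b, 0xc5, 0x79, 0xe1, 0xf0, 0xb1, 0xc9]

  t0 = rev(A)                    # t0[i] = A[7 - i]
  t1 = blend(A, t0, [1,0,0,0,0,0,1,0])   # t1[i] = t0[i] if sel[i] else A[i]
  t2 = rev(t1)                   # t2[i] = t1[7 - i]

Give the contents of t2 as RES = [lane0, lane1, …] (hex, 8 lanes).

RES = [ 0xc9  0x3b  0xf0  0xe1  0x79  0xc5  0x3b  0xc9 ]

t0 = [0xc9, 0xb1, 0xf0, 0xe1, 0x79, 0xc5, 0x3b, 0x14]
t1 = [0xc9, 0x3b, 0xc5, 0x79, 0xe1, 0xf0, 0x3b, 0xc9]
t2 = [0xc9, 0x3b, 0xf0, 0xe1, 0x79, 0xc5, 0x3b, 0xc9]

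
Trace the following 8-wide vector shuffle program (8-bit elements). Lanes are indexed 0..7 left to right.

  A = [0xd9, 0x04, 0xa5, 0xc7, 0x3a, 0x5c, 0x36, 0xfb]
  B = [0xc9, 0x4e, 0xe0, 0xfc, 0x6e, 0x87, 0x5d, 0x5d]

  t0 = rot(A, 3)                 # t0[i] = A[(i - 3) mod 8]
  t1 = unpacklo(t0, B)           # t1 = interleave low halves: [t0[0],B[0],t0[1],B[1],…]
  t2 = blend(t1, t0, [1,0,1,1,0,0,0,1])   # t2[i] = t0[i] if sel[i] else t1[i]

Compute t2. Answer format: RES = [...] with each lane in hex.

  t0: 5c 36 fb d9 04 a5 c7 3a
  t1: 5c c9 36 4e fb e0 d9 fc
  t2: 5c c9 fb d9 fb e0 d9 3a

RES = [0x5c, 0xc9, 0xfb, 0xd9, 0xfb, 0xe0, 0xd9, 0x3a]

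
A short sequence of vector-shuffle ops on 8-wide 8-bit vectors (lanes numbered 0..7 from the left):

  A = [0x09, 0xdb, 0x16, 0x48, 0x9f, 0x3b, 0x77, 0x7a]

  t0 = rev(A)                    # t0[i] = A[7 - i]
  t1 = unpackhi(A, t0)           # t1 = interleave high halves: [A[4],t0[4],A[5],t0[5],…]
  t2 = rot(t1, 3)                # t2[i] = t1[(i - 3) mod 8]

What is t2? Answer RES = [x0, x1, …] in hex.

→ t0 |7a|77|3b|9f|48|16|db|09|
→ t1 |9f|48|3b|16|77|db|7a|09|
→ t2 |db|7a|09|9f|48|3b|16|77|

RES = [0xdb, 0x7a, 0x09, 0x9f, 0x48, 0x3b, 0x16, 0x77]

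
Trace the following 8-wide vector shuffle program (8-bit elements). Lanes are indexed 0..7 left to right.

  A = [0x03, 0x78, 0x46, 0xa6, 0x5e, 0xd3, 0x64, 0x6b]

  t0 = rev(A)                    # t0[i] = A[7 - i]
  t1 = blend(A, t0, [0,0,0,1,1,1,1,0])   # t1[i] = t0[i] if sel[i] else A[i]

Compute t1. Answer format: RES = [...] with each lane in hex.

→ t0 |6b|64|d3|5e|a6|46|78|03|
→ t1 |03|78|46|5e|a6|46|78|6b|

RES = [0x03, 0x78, 0x46, 0x5e, 0xa6, 0x46, 0x78, 0x6b]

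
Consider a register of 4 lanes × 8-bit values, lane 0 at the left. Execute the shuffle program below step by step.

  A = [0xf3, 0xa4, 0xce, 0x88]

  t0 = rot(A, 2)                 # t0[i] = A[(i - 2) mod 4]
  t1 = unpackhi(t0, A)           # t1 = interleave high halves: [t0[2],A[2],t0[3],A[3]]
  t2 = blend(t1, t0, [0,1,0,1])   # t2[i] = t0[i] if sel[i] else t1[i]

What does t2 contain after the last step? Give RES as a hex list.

t0 = [0xce, 0x88, 0xf3, 0xa4]
t1 = [0xf3, 0xce, 0xa4, 0x88]
t2 = [0xf3, 0x88, 0xa4, 0xa4]

RES = [0xf3, 0x88, 0xa4, 0xa4]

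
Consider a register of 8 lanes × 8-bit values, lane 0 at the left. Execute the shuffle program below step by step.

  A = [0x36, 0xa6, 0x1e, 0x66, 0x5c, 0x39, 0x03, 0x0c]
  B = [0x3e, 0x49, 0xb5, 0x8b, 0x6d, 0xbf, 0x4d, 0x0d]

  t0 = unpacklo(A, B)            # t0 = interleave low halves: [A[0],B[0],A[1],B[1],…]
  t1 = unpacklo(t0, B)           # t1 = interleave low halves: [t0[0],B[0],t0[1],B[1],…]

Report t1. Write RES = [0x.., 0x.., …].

→ t0 |36|3e|a6|49|1e|b5|66|8b|
→ t1 |36|3e|3e|49|a6|b5|49|8b|

RES = [0x36, 0x3e, 0x3e, 0x49, 0xa6, 0xb5, 0x49, 0x8b]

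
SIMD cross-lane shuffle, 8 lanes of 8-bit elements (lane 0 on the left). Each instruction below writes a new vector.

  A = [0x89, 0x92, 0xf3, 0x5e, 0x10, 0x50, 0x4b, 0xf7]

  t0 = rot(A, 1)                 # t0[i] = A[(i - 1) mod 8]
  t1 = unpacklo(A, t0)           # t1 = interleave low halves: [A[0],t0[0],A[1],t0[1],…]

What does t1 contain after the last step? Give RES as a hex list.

t0 = [0xf7, 0x89, 0x92, 0xf3, 0x5e, 0x10, 0x50, 0x4b]
t1 = [0x89, 0xf7, 0x92, 0x89, 0xf3, 0x92, 0x5e, 0xf3]

RES = [0x89, 0xf7, 0x92, 0x89, 0xf3, 0x92, 0x5e, 0xf3]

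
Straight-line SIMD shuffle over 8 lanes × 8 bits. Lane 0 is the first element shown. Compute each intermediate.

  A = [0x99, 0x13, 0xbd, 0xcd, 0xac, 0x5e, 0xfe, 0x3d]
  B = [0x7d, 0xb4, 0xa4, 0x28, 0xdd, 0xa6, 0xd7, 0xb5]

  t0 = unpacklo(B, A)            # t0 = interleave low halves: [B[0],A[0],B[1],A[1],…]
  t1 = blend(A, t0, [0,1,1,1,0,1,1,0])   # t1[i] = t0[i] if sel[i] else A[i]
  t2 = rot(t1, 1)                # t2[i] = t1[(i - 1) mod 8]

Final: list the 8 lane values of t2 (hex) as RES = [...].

RES = [ 0x3d  0x99  0x99  0xb4  0x13  0xac  0xbd  0x28 ]

  t0: 7d 99 b4 13 a4 bd 28 cd
  t1: 99 99 b4 13 ac bd 28 3d
  t2: 3d 99 99 b4 13 ac bd 28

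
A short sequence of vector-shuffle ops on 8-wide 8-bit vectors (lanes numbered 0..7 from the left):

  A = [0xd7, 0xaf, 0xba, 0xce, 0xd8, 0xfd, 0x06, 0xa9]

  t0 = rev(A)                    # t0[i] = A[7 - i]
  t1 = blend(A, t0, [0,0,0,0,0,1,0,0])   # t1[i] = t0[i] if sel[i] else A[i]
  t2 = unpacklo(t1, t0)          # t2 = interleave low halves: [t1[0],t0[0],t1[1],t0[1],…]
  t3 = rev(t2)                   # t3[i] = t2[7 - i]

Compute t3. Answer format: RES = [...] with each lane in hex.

RES = [ 0xd8  0xce  0xfd  0xba  0x06  0xaf  0xa9  0xd7 ]

→ t0 |a9|06|fd|d8|ce|ba|af|d7|
→ t1 |d7|af|ba|ce|d8|ba|06|a9|
→ t2 |d7|a9|af|06|ba|fd|ce|d8|
→ t3 |d8|ce|fd|ba|06|af|a9|d7|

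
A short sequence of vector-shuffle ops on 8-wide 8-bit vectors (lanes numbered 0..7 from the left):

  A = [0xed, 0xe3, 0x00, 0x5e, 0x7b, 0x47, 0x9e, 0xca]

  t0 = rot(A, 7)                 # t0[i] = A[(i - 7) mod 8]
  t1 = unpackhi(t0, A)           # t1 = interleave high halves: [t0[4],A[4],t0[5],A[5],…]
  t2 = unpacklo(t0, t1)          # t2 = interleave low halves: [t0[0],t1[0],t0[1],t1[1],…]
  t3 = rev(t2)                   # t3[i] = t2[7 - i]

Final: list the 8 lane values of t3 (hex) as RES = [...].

RES = [0x47, 0x7b, 0x9e, 0x5e, 0x7b, 0x00, 0x47, 0xe3]

  t0: e3 00 5e 7b 47 9e ca ed
  t1: 47 7b 9e 47 ca 9e ed ca
  t2: e3 47 00 7b 5e 9e 7b 47
  t3: 47 7b 9e 5e 7b 00 47 e3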